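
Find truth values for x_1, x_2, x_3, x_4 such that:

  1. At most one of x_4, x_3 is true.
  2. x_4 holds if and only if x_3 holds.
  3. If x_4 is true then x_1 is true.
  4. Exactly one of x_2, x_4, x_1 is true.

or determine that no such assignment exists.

x_1: False, x_2: True, x_3: False, x_4: False

  (1) {x_4, x_3}: 0 true — at most one ✓
  (2) x_4=F, x_3=F — same ✓
  (3) x_4=F ⇒ x_1: vacuous ✓
  (4) {x_2, x_4, x_1}: 1 true — exactly one ✓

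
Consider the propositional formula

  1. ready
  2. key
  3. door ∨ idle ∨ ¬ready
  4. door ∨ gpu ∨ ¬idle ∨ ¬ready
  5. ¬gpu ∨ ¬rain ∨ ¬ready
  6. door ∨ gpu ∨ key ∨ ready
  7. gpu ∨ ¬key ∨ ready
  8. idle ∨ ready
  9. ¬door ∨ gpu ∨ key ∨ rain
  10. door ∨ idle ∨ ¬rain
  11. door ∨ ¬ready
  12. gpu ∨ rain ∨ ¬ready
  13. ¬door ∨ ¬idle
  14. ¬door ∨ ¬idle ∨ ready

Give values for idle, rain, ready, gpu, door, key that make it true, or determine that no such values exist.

Unit clause (ready) forces ready = True.
Unit clause (key) forces key = True.
In (door ∨ ¬ready) only door is left, so door = True.
In (¬door ∨ ¬idle) only ¬idle is left, so idle = False.
Set rain = True.
  then (¬gpu ∨ ¬rain ∨ ¬ready) forces gpu = False.
All clauses satisfied.

idle = False; rain = True; ready = True; gpu = False; door = True; key = True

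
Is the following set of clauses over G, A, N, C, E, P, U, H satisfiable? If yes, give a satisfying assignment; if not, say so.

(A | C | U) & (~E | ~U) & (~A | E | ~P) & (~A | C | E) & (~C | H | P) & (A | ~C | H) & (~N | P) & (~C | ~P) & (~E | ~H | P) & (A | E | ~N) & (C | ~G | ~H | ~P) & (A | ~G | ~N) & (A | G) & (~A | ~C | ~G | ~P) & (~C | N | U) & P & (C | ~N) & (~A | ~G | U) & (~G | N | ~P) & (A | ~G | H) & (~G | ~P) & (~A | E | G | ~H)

G = False, A = True, N = False, C = False, E = True, P = True, U = False, H = False

Unit clause (P) forces P = True.
In (~G | ~P) only ~G is left, so G = False.
In (~C | ~P) only ~C is left, so C = False.
In (A | G) only A is left, so A = True.
In (C | ~N) only ~N is left, so N = False.
In (~A | E | ~P) only E is left, so E = True.
In (~E | ~U) only ~U is left, so U = False.
Set H = False.
All clauses satisfied.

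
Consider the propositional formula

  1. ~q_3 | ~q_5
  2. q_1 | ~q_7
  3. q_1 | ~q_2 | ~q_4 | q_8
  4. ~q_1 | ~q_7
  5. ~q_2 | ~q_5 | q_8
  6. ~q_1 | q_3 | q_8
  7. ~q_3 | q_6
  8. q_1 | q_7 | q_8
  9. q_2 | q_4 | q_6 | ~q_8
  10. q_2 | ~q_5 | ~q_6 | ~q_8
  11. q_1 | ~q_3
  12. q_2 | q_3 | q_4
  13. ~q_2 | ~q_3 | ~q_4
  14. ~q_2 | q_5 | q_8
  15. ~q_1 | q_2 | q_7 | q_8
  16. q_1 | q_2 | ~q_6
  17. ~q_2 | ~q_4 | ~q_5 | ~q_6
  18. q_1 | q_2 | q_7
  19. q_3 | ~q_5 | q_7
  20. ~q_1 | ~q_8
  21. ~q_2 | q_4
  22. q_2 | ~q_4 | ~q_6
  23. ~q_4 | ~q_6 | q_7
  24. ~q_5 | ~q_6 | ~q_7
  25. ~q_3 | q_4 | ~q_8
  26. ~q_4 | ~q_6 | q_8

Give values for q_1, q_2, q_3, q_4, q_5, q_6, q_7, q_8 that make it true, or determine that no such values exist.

Set q_1 = False.
  then (q_1 | ~q_7) forces q_7 = False.
  then (q_1 | q_7 | q_8) forces q_8 = True.
  then (q_1 | ~q_3) forces q_3 = False.
  then (q_1 | q_2 | q_7) forces q_2 = True.
  then (q_3 | ~q_5 | q_7) forces q_5 = False.
  then (~q_2 | q_4) forces q_4 = True.
  then (~q_4 | ~q_6 | q_7) forces q_6 = False.
All clauses satisfied.

q_1=F, q_2=T, q_3=F, q_4=T, q_5=F, q_6=F, q_7=F, q_8=T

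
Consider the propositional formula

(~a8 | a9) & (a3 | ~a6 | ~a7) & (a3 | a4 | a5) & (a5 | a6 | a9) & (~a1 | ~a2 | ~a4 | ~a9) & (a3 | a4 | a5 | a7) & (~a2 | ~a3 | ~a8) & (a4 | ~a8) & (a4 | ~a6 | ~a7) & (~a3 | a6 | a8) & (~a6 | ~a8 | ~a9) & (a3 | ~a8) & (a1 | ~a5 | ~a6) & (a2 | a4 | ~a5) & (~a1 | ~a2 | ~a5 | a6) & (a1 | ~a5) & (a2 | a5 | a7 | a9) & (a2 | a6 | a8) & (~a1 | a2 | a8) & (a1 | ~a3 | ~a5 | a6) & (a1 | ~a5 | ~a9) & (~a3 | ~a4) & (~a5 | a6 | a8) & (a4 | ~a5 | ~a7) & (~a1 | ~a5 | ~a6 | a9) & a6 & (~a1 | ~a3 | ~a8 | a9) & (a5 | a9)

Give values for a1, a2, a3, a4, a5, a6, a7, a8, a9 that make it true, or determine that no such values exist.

a1=T, a2=T, a3=T, a4=F, a5=F, a6=T, a7=F, a8=F, a9=T

Unit clause (a6) forces a6 = True.
Set a1 = True.
Set a2 = True.
Set a3 = True.
  then (~a2 | ~a3 | ~a8) forces a8 = False.
  then (~a3 | ~a4) forces a4 = False.
  then (a4 | ~a6 | ~a7) forces a7 = False.
Set a5 = False.
  then (a5 | a9) forces a9 = True.
All clauses satisfied.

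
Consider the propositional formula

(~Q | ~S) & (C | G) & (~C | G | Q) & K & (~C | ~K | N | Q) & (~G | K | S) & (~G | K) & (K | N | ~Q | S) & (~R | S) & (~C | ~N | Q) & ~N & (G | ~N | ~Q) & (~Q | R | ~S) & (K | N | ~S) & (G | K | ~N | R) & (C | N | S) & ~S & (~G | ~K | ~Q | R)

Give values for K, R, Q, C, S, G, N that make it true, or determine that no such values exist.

K = True; R = False; Q = True; C = True; S = False; G = False; N = False

Unit clause (K) forces K = True.
Unit clause (~N) forces N = False.
Unit clause (~S) forces S = False.
In (~R | S) only ~R is left, so R = False.
In (C | N | S) only C is left, so C = True.
In (~C | ~K | N | Q) only Q is left, so Q = True.
In (~G | ~K | ~Q | R) only ~G is left, so G = False.
All clauses satisfied.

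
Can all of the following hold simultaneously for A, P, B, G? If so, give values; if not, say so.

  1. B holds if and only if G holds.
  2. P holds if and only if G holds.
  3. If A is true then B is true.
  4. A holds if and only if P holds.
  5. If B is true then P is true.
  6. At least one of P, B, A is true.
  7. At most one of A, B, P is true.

Case A = True:
  (3) with A=T forces B = True.
  Constraint (7) is violated (A=T, B=T) — contradiction.
Case A = False:
  (4) with A=F forces P = False.
  (2) with P=F forces G = False.
  (1) with G=F forces B = False.
  Constraint (6) is violated (P=F, B=F, A=F) — contradiction.
Both cases fail — unsatisfiable.

No satisfying assignment exists.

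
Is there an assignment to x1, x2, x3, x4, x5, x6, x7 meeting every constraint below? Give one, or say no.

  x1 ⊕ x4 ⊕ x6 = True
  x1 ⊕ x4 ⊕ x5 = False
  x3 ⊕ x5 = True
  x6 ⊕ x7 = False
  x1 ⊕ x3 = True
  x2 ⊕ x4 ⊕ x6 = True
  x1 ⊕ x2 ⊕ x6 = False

x1 = True, x2 = True, x3 = False, x4 = False, x5 = True, x6 = False, x7 = False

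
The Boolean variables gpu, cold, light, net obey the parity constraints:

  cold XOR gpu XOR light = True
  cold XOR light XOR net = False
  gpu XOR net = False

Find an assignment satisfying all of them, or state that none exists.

Adding constraints 1, 2, 3 mod 2: every variable appears an even number of times on the left, so the left side is 0.
But the right sides sum to 1 (mod 2). 0 ≠ 1 — the system is inconsistent.

Unsatisfiable — no assignment works.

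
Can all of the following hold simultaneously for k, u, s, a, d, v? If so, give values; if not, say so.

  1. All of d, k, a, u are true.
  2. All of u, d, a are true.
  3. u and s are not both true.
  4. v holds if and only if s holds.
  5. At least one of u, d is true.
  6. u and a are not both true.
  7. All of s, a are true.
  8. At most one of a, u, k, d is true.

No satisfying assignment exists.

Case k = True:
  (1) forces d = True.
  Constraint (8) is violated (k=T, d=T) — contradiction.
Case k = False:
  Constraint (1) is violated (k=F) — contradiction.
Both cases fail — unsatisfiable.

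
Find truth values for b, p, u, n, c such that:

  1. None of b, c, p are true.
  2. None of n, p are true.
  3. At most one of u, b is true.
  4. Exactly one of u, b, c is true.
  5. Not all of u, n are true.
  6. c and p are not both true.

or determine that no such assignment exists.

b = False; p = False; u = True; n = False; c = False

  (1) {b, c, p}: 0 true — none ✓
  (2) {n, p}: 0 true — none ✓
  (3) {u, b}: 1 true — at most one ✓
  (4) {u, b, c}: 1 true — exactly one ✓
  (5) {u, n}: 1/2 true — not all ✓
  (6) c=F, p=F — not both ✓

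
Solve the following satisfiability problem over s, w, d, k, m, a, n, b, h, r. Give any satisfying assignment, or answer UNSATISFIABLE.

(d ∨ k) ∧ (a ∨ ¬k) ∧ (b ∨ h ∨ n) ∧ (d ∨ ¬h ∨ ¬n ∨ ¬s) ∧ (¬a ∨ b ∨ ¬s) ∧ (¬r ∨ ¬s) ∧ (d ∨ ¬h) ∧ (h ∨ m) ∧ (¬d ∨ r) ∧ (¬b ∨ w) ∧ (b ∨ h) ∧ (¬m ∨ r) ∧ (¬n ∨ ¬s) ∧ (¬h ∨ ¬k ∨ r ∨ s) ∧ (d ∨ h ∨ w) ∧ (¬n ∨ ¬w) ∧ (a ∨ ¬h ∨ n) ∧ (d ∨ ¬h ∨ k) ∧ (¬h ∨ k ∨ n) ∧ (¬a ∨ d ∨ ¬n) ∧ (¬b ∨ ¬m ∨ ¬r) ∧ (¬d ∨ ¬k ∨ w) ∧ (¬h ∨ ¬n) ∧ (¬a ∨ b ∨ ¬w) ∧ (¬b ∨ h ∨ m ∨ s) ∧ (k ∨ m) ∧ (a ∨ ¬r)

Set s = False.
Set w = True.
  then (¬n ∨ ¬w) forces n = False.
Set d = True.
  then (¬d ∨ r) forces r = True.
  then (a ∨ ¬r) forces a = True.
  then (¬a ∨ b ∨ ¬w) forces b = True.
  then (¬b ∨ ¬m ∨ ¬r) forces m = False.
  then (¬b ∨ h ∨ m ∨ s) forces h = True.
  then (k ∨ m) forces k = True.
All clauses satisfied.

s = False; w = True; d = True; k = True; m = False; a = True; n = False; b = True; h = True; r = True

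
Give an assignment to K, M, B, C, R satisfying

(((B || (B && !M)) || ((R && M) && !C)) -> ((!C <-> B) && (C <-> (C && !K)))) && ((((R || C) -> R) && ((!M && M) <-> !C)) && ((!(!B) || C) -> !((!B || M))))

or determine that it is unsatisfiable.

Case C = True: the formula simplifies to ((B || (B && !M)) -> (!B && !K)) && ((R && !((!M && M))) && !((!B || M))).
  B = True: the conjunct (B || (B && !M)) -> (!B && !K) becomes (True || !M) -> (False && !K) = False.
  B = False: the conjunct !((!B || M)) becomes !((True || M)) = False.
Case C = False: the formula simplifies to (((B || (B && !M)) || (R && M)) -> B) && (((R -> R) && (!M && M)) && (!(!B) -> !((!B || M)))).
  M = True: the conjunct !M is False.
  M = False: the conjunct M is False.
Both cases fail — unsatisfiable.

UNSATISFIABLE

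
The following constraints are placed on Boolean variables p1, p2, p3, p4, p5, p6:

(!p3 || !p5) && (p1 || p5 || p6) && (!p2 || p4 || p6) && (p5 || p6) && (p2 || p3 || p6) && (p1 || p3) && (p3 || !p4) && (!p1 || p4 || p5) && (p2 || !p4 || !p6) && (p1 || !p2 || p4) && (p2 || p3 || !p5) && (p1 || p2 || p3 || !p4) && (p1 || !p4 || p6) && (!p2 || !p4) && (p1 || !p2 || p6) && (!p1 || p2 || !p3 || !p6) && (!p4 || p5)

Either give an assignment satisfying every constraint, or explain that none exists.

p1: False; p2: False; p3: True; p4: False; p5: False; p6: True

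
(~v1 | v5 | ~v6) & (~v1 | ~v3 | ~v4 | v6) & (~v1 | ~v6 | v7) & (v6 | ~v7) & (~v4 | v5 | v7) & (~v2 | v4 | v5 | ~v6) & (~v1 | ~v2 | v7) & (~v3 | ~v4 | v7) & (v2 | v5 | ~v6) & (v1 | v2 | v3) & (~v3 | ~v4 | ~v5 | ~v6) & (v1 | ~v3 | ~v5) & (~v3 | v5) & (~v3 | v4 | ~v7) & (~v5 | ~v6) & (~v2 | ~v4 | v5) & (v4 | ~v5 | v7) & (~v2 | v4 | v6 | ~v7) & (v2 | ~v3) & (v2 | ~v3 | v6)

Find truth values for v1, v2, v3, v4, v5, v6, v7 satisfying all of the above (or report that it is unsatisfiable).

v1 = False, v2 = True, v3 = False, v4 = True, v5 = True, v6 = False, v7 = False

Set v1 = False.
Try v2 = False:
  (v1 | v2 | v3) forces v3 = True.
  clause (v2 | ~v3) is falsified — backtrack.
So v2 = True.
Set v3 = False.
Set v4 = True.
  then (~v2 | ~v4 | v5) forces v5 = True.
  then (~v5 | ~v6) forces v6 = False.
  then (v6 | ~v7) forces v7 = False.
All clauses satisfied.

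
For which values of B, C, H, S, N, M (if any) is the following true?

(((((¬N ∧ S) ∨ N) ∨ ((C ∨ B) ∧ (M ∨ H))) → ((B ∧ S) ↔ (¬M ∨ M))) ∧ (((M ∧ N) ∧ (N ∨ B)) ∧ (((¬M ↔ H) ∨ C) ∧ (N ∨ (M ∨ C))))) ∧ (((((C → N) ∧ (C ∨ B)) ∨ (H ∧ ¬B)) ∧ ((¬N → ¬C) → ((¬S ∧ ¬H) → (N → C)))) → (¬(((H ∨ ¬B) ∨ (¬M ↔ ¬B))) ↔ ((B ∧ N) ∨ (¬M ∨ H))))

Case N = True: the formula simplifies to (((B ∧ S) ↔ (¬M ∨ M)) ∧ (M ∧ ((¬M ↔ H) ∨ C))) ∧ ((((C ∨ B) ∨ (H ∧ ¬B)) ∧ ((¬S ∧ ¬H) → C)) → (¬(((H ∨ ¬B) ∨ (¬M ↔ ¬B))) ↔ (B ∨ (¬M ∨ H)))).
  M = True: simplifies to ((B ∧ S) ∧ (¬H ∨ C)) ∧ ((((C ∨ B) ∨ (H ∧ ¬B)) ∧ ((¬S ∧ ¬H) → C)) → (¬(((H ∨ ¬B) ∨ B)) ↔ (B ∨ H))).
    B = True: simplifies to (S ∧ (¬H ∨ C)) ∧ ¬(((¬S ∧ ¬H) → C)).
      S = True: the conjunct ¬(((¬S ∧ ¬H) → C)) becomes ¬((False → C)) = False.
      S = False: the conjunct S is False.
    B = False: the conjunct B is False.
  M = False: the conjunct M is False.
Case N = False: the conjunct N is False.
Both cases fail — unsatisfiable.

Unsatisfiable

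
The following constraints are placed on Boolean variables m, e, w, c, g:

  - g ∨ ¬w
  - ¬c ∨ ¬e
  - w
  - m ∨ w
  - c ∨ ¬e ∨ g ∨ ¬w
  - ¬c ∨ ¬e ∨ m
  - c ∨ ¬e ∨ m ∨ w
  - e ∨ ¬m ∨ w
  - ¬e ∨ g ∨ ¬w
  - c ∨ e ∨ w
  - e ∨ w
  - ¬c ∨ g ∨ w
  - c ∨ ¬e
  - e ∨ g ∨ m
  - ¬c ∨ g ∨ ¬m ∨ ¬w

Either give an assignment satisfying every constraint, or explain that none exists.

m = False, e = False, w = True, c = True, g = True

Unit clause (w) forces w = True.
In (g ∨ ¬w) only g is left, so g = True.
Set m = False.
Set e = False.
Set c = True.
All clauses satisfied.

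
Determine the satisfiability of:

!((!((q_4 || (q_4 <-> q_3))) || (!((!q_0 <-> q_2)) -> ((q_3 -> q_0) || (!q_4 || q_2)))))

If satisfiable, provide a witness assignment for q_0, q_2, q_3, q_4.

q_0: False, q_2: False, q_3: True, q_4: True

  !((!((q_4 || (q_4 <-> q_3))) || (!((!q_0 <-> q_2)) -> ((q_3 -> q_0) || (!q_4 || q_2))))) = True
    !((q_4 || (q_4 <-> q_3))) || (!((!q_0 <-> q_2)) -> ((q_3 -> q_0) || (!q_4 || q_2))) = False
      !((q_4 || (q_4 <-> q_3))) = False
        q_4 || (q_4 <-> q_3) = True
          q_4 <-> q_3 = True
      !((!q_0 <-> q_2)) -> ((q_3 -> q_0) || (!q_4 || q_2)) = False
        !((!q_0 <-> q_2)) = True
          !q_0 <-> q_2 = False
            !q_0 = True
        (q_3 -> q_0) || (!q_4 || q_2) = False
          q_3 -> q_0 = False
          !q_4 || q_2 = False
            !q_4 = False
The formula evaluates to True.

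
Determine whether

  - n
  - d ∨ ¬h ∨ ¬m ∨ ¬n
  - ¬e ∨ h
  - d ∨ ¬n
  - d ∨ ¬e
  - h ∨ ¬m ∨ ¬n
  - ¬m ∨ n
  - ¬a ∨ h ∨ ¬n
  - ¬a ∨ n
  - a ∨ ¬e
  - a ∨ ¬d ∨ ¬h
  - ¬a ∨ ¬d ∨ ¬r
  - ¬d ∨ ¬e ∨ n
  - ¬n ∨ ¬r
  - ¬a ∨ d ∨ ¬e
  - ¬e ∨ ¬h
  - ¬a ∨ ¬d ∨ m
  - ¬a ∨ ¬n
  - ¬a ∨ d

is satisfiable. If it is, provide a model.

n=T; r=F; e=F; d=T; h=F; a=F; m=F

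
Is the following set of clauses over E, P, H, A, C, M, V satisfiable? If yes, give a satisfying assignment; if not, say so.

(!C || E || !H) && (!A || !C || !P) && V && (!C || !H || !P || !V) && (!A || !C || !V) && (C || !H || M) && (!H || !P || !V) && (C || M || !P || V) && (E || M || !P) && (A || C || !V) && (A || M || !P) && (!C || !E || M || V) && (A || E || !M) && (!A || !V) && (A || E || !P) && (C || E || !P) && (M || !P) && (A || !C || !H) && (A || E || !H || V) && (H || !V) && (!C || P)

Unsatisfiable

Case V = True:
  (!A || !V) forces A = False.
  (A || C || !V) forces C = True.
  (A || !C || !H) forces H = False.
  Clause (H || !V) is falsified — contradiction.
Case V = False:
  Clause (V) is falsified — contradiction.
Both cases fail, so the formula is unsatisfiable.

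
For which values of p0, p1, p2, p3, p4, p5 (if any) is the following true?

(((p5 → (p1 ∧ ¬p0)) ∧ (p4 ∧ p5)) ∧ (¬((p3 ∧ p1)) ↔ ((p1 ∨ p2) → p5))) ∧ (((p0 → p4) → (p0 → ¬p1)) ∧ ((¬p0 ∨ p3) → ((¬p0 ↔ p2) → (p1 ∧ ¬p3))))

p0=F, p1=T, p2=F, p3=F, p4=T, p5=T

  ((p5 → (p1 ∧ ¬p0)) ∧ (p4 ∧ p5)) ∧ (¬((p3 ∧ p1)) ↔ ((p1 ∨ p2) → p5)) = True
    (p5 → (p1 ∧ ¬p0)) ∧ (p4 ∧ p5) = True
      p5 → (p1 ∧ ¬p0) = True
        p1 ∧ ¬p0 = True
          ¬p0 = True
      p4 ∧ p5 = True
    ¬((p3 ∧ p1)) ↔ ((p1 ∨ p2) → p5) = True
      ¬((p3 ∧ p1)) = True
        p3 ∧ p1 = False
      (p1 ∨ p2) → p5 = True
        p1 ∨ p2 = True
  ((p0 → p4) → (p0 → ¬p1)) ∧ ((¬p0 ∨ p3) → ((¬p0 ↔ p2) → (p1 ∧ ¬p3))) = True
    (p0 → p4) → (p0 → ¬p1) = True
      p0 → p4 = True
      p0 → ¬p1 = True
        ¬p1 = False
    (¬p0 ∨ p3) → ((¬p0 ↔ p2) → (p1 ∧ ¬p3)) = True
      ¬p0 ∨ p3 = True
        ¬p0 = True
      (¬p0 ↔ p2) → (p1 ∧ ¬p3) = True
        ¬p0 ↔ p2 = False
          ¬p0 = True
        p1 ∧ ¬p3 = True
          ¬p3 = True
Both conjuncts True, so the formula holds.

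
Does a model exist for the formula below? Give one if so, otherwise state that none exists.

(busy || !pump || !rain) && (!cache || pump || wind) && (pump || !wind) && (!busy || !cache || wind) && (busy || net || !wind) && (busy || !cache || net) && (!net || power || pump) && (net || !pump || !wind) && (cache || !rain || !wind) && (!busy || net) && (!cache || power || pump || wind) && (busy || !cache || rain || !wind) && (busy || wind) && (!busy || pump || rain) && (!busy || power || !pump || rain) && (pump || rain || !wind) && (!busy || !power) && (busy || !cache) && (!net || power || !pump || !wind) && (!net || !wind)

busy = True, pump = True, wind = False, power = False, cache = False, net = True, rain = True

Try busy = False:
  (busy || wind) forces wind = True.
  (pump || !wind) forces pump = True.
  (busy || !pump || !rain) forces rain = False.
  (busy || net || !wind) forces net = True.
  clause (!net || !wind) is falsified — backtrack.
So busy = True.
  then (!busy || net) forces net = True.
  then (!busy || !power) forces power = False.
  then (!net || !wind) forces wind = False.
  then (!busy || !cache || wind) forces cache = False.
  then (!net || power || pump) forces pump = True.
  then (!busy || power || !pump || rain) forces rain = True.
All clauses satisfied.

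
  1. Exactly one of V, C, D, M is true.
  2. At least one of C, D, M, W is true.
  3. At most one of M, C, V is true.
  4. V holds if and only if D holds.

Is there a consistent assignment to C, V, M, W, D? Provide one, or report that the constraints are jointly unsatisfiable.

C = True; V = False; M = False; W = True; D = False

  (1) {V, C, D, M}: 1 true — exactly one ✓
  (2) {C, D, M, W}: 2 true — at least one ✓
  (3) {M, C, V}: 1 true — at most one ✓
  (4) V=F, D=F — same ✓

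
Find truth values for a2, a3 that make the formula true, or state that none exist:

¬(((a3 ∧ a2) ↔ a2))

a2 = True; a3 = False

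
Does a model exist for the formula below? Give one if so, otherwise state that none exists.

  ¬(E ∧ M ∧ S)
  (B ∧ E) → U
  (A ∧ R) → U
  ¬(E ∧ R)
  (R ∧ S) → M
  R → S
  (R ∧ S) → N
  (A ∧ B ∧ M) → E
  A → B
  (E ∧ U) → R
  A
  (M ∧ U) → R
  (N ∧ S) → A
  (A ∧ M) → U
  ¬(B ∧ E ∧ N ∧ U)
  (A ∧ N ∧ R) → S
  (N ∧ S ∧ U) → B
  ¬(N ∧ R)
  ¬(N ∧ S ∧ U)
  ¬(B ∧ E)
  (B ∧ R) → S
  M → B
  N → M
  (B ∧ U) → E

Unit clause (A) forces A = True.
In (¬A ∨ B) only B is left, so B = True.
In (¬B ∨ ¬E) only ¬E is left, so E = False.
In (¬B ∨ E ∨ ¬U) only ¬U is left, so U = False.
In (¬A ∨ ¬B ∨ E ∨ ¬M) only ¬M is left, so M = False.
In (¬A ∨ ¬R ∨ U) only ¬R is left, so R = False.
In (M ∨ ¬N) only ¬N is left, so N = False.
Set S = True.
All clauses satisfied.

S: True; N: False; R: False; E: False; B: True; U: False; M: False; A: True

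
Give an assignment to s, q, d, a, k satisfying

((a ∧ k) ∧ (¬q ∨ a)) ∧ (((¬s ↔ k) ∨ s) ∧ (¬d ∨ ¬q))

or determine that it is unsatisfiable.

s = False, q = True, d = False, a = True, k = True

  (a ∧ k) ∧ (¬q ∨ a) = True
    a ∧ k = True
    ¬q ∨ a = True
      ¬q = False
  ((¬s ↔ k) ∨ s) ∧ (¬d ∨ ¬q) = True
    (¬s ↔ k) ∨ s = True
      ¬s ↔ k = True
        ¬s = True
    ¬d ∨ ¬q = True
      ¬d = True
      ¬q = False
Both conjuncts True, so the formula holds.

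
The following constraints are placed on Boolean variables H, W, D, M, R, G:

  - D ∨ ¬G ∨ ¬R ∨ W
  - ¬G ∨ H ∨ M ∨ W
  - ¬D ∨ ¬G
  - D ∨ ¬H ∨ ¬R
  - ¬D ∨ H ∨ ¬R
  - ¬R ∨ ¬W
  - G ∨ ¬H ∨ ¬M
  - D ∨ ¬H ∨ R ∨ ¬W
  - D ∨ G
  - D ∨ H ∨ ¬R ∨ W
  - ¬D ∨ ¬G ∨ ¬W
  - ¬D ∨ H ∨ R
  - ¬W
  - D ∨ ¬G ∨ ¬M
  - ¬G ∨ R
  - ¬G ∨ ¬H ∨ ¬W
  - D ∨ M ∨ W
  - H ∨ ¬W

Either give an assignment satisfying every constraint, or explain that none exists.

H = True, W = False, D = True, M = False, R = True, G = False

Unit clause (¬W) forces W = False.
Set H = True.
Set D = True.
  then (¬D ∨ ¬G) forces G = False.
  then (G ∨ ¬H ∨ ¬M) forces M = False.
Set R = True.
All clauses satisfied.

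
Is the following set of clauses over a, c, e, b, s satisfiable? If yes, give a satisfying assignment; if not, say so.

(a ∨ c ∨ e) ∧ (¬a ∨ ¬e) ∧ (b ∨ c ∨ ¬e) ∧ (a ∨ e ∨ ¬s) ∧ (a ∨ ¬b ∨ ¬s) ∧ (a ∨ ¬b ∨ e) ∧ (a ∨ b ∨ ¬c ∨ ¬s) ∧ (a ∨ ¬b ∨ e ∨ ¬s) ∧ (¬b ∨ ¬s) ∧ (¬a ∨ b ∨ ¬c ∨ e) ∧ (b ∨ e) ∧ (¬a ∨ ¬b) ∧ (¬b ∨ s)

Set a = False.
Set c = True.
Try e = False:
  (a ∨ e ∨ ¬s) forces s = False.
  (a ∨ ¬b ∨ e) forces b = False.
  clause (b ∨ e) is falsified — backtrack.
So e = True.
Set b = False.
  then (a ∨ b ∨ ¬c ∨ ¬s) forces s = False.
All clauses satisfied.

a = False, c = True, e = True, b = False, s = False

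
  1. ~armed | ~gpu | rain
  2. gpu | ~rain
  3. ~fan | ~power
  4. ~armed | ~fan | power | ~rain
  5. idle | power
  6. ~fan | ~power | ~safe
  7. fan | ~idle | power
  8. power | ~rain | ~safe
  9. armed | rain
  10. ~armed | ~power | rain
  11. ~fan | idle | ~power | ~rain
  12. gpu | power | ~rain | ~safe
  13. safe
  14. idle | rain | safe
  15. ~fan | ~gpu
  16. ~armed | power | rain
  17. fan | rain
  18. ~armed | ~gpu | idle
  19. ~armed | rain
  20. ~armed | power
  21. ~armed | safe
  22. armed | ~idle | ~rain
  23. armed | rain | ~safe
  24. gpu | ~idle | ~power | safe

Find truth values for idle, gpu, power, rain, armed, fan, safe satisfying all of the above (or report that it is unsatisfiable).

idle=T; gpu=T; power=T; rain=T; armed=T; fan=F; safe=T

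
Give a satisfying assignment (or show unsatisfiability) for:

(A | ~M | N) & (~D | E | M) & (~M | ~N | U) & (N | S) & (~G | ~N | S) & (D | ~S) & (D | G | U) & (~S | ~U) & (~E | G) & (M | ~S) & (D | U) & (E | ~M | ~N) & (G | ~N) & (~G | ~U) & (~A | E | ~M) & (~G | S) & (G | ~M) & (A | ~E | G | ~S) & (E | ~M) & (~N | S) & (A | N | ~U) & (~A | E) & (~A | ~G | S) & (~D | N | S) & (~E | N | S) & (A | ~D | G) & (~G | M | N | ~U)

S = True; M = True; U = False; N = False; E = True; A = True; D = True; G = True

Try S = False:
  (N | S) forces N = True.
  clause (~N | S) is falsified — backtrack.
So S = True.
  then (D | ~S) forces D = True.
  then (~S | ~U) forces U = False.
  then (M | ~S) forces M = True.
  then (G | ~M) forces G = True.
  then (E | ~M) forces E = True.
  then (~M | ~N | U) forces N = False.
  then (A | ~M | N) forces A = True.
All clauses satisfied.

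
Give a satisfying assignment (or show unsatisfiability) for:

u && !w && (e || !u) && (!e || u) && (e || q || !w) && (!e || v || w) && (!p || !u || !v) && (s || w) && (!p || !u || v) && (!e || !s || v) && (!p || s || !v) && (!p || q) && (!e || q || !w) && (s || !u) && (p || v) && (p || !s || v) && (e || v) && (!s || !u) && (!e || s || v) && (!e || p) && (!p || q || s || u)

Case s = True:
  (u) forces u = True.
  Clause (!s || !u) is falsified — contradiction.
Case s = False:
  (u) forces u = True.
  Clause (s || !u) is falsified — contradiction.
Both cases fail, so the formula is unsatisfiable.

No satisfying assignment exists.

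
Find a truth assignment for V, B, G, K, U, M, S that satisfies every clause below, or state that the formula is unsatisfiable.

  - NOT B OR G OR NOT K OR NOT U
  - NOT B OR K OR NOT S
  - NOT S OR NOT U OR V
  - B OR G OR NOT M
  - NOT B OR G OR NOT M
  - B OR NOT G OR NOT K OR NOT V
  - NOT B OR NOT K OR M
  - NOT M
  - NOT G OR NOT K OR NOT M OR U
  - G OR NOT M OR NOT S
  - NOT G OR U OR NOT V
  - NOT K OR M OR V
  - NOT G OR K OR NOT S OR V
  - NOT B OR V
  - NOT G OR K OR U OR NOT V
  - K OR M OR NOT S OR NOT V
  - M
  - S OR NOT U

Unsatisfiable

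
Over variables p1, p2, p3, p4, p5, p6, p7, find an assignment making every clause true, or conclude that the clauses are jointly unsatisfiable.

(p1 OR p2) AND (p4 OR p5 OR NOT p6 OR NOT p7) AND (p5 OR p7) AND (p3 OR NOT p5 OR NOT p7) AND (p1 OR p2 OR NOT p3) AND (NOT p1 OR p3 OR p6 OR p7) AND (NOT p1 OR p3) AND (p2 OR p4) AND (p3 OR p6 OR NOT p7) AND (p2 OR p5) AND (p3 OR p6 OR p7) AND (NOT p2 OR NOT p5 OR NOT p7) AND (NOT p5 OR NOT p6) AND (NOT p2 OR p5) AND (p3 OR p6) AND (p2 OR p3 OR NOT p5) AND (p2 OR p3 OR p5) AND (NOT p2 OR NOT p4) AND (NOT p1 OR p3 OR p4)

p1=T, p2=F, p3=T, p4=T, p5=T, p6=F, p7=F

Set p1 = True.
  then (NOT p1 OR p3) forces p3 = True.
Set p2 = False.
  then (p2 OR p4) forces p4 = True.
  then (p2 OR p5) forces p5 = True.
  then (NOT p5 OR NOT p6) forces p6 = False.
Set p7 = False.
All clauses satisfied.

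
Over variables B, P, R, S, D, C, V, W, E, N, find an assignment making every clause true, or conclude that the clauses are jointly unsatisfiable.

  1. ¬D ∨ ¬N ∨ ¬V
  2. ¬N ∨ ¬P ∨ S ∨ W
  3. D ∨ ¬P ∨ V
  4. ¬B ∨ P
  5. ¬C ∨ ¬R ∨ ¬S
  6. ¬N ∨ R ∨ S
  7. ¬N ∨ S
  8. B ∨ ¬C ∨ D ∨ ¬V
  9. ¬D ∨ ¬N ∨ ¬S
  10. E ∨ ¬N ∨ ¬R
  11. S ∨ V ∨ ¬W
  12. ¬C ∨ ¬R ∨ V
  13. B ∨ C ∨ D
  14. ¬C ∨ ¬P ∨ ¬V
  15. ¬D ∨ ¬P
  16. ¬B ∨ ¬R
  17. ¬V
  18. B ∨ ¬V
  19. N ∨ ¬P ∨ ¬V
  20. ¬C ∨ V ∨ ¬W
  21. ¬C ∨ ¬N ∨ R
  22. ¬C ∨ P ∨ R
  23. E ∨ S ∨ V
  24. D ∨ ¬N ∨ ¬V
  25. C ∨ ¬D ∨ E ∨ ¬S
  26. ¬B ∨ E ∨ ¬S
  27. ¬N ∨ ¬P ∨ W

Unit clause (¬V) forces V = False.
Try B = True:
  (¬B ∨ P) forces P = True.
  (D ∨ ¬P ∨ V) forces D = True.
  clause (¬D ∨ ¬P) is falsified — backtrack.
So B = False.
Set P = False.
Set R = False.
  then (¬C ∨ P ∨ R) forces C = False.
  then (B ∨ C ∨ D) forces D = True.
Set S = True.
  then (¬D ∨ ¬N ∨ ¬S) forces N = False.
  then (C ∨ ¬D ∨ E ∨ ¬S) forces E = True.
Set W = True.
All clauses satisfied.

B = False, P = False, R = False, S = True, D = True, C = False, V = False, W = True, E = True, N = False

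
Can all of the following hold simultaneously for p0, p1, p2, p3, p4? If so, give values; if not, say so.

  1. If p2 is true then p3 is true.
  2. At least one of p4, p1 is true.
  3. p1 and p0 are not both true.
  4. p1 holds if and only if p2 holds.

p0=F; p1=F; p2=F; p3=T; p4=T

  (1) p2=F ⇒ p3: vacuous ✓
  (2) {p4, p1}: 1 true — at least one ✓
  (3) p1=F, p0=F — not both ✓
  (4) p1=F, p2=F — same ✓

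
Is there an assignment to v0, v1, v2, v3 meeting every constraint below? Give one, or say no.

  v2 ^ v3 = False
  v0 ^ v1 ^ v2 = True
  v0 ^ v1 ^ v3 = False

Adding constraints 1, 2, 3 mod 2: every variable appears an even number of times on the left, so the left side is 0.
But the right sides sum to 1 (mod 2). 0 ≠ 1 — the system is inconsistent.

The formula is unsatisfiable.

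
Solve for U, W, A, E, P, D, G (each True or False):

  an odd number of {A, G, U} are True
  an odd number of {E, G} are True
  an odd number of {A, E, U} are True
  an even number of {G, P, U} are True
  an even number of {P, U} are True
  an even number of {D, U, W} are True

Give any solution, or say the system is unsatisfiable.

Adding constraints 1, 2, 3 mod 2: every variable appears an even number of times on the left, so the left side is 0.
But the right sides sum to 1 (mod 2). 0 ≠ 1 — the system is inconsistent.

No satisfying assignment exists.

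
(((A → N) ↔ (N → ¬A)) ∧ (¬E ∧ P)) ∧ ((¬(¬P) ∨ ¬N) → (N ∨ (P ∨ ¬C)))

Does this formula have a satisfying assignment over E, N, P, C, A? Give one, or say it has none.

E: False; N: False; P: True; C: False; A: False

  ((A → N) ↔ (N → ¬A)) ∧ (¬E ∧ P) = True
    (A → N) ↔ (N → ¬A) = True
      A → N = True
      N → ¬A = True
        ¬A = True
    ¬E ∧ P = True
      ¬E = True
  (¬(¬P) ∨ ¬N) → (N ∨ (P ∨ ¬C)) = True
    ¬(¬P) ∨ ¬N = True
      ¬(¬P) = True
        ¬P = False
      ¬N = True
    N ∨ (P ∨ ¬C) = True
      P ∨ ¬C = True
        ¬C = True
Both conjuncts True, so the formula holds.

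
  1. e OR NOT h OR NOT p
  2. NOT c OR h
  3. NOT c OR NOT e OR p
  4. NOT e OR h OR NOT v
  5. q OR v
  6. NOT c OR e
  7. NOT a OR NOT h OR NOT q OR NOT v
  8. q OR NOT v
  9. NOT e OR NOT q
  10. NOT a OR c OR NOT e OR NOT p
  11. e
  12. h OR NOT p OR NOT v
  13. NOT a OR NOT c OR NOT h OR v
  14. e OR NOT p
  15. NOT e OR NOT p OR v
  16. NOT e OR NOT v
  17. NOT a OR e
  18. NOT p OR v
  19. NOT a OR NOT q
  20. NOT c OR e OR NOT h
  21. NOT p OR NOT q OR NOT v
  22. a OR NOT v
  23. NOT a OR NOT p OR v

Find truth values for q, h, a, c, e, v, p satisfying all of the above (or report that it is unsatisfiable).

Case q = True:
  (NOT e OR NOT q) forces e = False.
  Clause (e) is falsified — contradiction.
Case q = False:
  (q OR v) forces v = True.
  Clause (q OR NOT v) is falsified — contradiction.
Both cases fail, so the formula is unsatisfiable.

The formula is unsatisfiable.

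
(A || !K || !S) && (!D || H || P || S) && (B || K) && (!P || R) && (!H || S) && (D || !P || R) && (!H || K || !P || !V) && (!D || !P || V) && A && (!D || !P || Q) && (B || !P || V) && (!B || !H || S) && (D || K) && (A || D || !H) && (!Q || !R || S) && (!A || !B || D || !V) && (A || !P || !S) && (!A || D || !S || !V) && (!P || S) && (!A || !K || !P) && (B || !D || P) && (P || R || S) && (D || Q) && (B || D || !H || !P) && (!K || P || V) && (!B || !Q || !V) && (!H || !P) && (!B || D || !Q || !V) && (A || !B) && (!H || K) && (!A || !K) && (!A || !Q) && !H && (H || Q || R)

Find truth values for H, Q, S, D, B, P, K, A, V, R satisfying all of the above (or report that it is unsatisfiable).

Unit clause (A) forces A = True.
In (!A || !K) only !K is left, so K = False.
In (!A || !Q) only !Q is left, so Q = False.
Unit clause (!H) forces H = False.
In (H || Q || R) only R is left, so R = True.
In (B || K) only B is left, so B = True.
In (D || K) only D is left, so D = True.
In (!D || !P || Q) only !P is left, so P = False.
In (!D || H || P || S) only S is left, so S = True.
Set V = False.
All clauses satisfied.

H = False, Q = False, S = True, D = True, B = True, P = False, K = False, A = True, V = False, R = True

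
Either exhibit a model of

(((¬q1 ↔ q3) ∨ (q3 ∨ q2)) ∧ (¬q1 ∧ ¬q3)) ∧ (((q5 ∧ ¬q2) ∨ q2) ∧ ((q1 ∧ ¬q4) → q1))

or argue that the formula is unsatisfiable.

q1: False, q2: True, q3: False, q4: True, q5: True

  ((¬q1 ↔ q3) ∨ (q3 ∨ q2)) ∧ (¬q1 ∧ ¬q3) = True
    (¬q1 ↔ q3) ∨ (q3 ∨ q2) = True
      ¬q1 ↔ q3 = False
        ¬q1 = True
      q3 ∨ q2 = True
    ¬q1 ∧ ¬q3 = True
      ¬q1 = True
      ¬q3 = True
  ((q5 ∧ ¬q2) ∨ q2) ∧ ((q1 ∧ ¬q4) → q1) = True
    (q5 ∧ ¬q2) ∨ q2 = True
      q5 ∧ ¬q2 = False
        ¬q2 = False
    (q1 ∧ ¬q4) → q1 = True
      q1 ∧ ¬q4 = False
        ¬q4 = False
Both conjuncts True, so the formula holds.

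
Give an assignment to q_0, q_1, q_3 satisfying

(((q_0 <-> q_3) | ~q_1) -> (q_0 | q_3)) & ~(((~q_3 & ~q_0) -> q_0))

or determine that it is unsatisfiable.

The formula is unsatisfiable.

Case q_0 = True: the conjunct ~(((~q_3 & ~q_0) -> q_0)) becomes ~((False -> True)) = False.
Case q_0 = False: the formula simplifies to ((~q_3 | ~q_1) -> q_3) & ~q_3.
  q_3 = True: the conjunct ~q_3 is False.
  q_3 = False: the conjunct (~q_3 | ~q_1) -> q_3 becomes (True | ~q_1) -> False = False.
Both cases fail — unsatisfiable.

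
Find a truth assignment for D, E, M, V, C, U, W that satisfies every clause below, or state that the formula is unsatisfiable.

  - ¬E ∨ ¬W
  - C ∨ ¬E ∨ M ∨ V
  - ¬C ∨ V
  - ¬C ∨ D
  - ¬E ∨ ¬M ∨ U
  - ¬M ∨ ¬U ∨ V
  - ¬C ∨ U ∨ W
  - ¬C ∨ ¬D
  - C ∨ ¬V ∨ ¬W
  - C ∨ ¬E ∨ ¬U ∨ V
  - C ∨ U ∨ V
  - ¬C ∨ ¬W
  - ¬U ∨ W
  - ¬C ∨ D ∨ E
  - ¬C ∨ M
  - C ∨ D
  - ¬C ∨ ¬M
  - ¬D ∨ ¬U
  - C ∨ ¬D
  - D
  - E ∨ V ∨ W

Unsatisfiable

Case D = True:
  (¬C ∨ ¬D) forces C = False.
  Clause (C ∨ ¬D) is falsified — contradiction.
Case D = False:
  Clause (D) is falsified — contradiction.
Both cases fail, so the formula is unsatisfiable.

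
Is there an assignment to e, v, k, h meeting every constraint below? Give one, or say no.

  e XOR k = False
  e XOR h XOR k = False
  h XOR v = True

e=T; v=T; k=T; h=F

e XOR k = T XOR T = False ✓
e XOR h XOR k = T XOR F XOR T = False ✓
h XOR v = F XOR T = True ✓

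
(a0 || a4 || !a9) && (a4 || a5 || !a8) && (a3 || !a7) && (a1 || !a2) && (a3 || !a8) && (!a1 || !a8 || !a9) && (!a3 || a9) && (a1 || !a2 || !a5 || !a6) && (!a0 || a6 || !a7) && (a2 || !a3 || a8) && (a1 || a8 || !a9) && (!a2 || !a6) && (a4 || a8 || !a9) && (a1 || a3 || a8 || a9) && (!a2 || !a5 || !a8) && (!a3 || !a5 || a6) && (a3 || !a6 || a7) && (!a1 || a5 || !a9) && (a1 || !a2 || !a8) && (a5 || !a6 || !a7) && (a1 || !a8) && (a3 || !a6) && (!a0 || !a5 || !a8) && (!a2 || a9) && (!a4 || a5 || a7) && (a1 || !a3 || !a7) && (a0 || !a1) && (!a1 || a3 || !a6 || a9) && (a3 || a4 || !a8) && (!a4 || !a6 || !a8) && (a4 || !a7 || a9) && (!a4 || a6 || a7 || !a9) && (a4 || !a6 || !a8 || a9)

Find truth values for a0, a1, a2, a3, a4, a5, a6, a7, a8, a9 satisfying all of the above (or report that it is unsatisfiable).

Set a0 = True.
Set a1 = True.
Set a2 = False.
Try a3 = True:
  (!a3 || a9) forces a9 = True.
  (!a1 || !a8 || !a9) forces a8 = False.
  clause (a2 || !a3 || a8) is falsified — backtrack.
So a3 = False.
  then (a3 || !a7) forces a7 = False.
  then (a3 || !a8) forces a8 = False.
  then (a3 || !a6 || a7) forces a6 = False.
Set a4 = False.
  then (a4 || a8 || !a9) forces a9 = False.
Set a5 = True.
All clauses satisfied.

a0 = True; a1 = True; a2 = False; a3 = False; a4 = False; a5 = True; a6 = False; a7 = False; a8 = False; a9 = False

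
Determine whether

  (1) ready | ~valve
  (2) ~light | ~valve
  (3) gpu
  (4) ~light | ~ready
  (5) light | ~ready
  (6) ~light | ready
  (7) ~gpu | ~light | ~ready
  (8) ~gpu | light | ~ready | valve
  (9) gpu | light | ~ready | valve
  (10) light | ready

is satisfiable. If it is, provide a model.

No satisfying assignment exists.

Case light = True:
  (~light | ~valve) forces valve = False.
  (gpu) forces gpu = True.
  (~light | ~ready) forces ready = False.
  Clause (~light | ready) is falsified — contradiction.
Case light = False:
  (gpu) forces gpu = True.
  (light | ~ready) forces ready = False.
  Clause (light | ready) is falsified — contradiction.
Both cases fail, so the formula is unsatisfiable.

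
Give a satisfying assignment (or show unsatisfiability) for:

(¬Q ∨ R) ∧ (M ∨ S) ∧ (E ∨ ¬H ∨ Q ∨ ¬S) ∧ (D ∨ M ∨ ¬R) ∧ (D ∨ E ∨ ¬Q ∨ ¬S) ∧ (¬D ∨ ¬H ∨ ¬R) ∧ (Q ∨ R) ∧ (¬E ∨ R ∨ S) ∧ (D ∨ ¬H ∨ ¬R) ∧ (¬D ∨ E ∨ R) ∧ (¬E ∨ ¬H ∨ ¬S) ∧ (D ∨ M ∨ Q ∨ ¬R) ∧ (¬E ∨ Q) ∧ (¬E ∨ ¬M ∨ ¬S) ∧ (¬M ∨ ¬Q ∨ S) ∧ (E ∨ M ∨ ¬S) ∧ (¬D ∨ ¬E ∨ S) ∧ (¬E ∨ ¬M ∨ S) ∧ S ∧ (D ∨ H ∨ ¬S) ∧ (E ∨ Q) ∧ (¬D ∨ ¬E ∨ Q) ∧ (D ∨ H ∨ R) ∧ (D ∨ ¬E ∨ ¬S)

D = True; M = True; Q = True; E = False; H = False; R = True; S = True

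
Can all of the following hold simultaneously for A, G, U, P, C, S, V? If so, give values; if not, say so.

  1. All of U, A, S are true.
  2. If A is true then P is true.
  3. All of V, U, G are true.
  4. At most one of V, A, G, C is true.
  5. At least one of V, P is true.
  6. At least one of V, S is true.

No satisfying assignment exists.

Case G = True:
  (1) forces U = True.
  (1) forces A = True.
  Constraint (4) is violated (A=T, G=T) — contradiction.
Case G = False:
  Constraint (3) is violated (G=F) — contradiction.
Both cases fail — unsatisfiable.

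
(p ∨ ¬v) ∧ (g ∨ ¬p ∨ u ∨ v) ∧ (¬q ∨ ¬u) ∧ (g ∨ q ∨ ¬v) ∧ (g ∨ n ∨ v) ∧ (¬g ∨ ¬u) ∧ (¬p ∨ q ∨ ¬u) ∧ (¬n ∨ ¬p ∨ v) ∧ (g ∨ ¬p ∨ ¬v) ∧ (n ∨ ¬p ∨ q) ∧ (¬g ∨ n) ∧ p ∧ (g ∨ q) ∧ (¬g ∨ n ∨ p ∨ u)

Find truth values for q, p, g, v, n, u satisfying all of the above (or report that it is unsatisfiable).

q=T, p=T, g=T, v=T, n=T, u=F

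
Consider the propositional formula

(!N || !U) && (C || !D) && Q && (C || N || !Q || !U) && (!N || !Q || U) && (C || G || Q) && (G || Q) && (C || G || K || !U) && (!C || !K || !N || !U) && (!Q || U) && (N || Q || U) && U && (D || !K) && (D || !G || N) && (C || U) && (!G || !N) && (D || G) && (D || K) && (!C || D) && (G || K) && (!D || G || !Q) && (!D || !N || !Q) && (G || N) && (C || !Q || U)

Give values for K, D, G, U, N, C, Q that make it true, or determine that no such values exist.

K = True, D = True, G = True, U = True, N = False, C = True, Q = True

Unit clause (Q) forces Q = True.
In (!Q || U) only U is left, so U = True.
In (!N || !U) only !N is left, so N = False.
In (C || N || !Q || !U) only C is left, so C = True.
In (!C || D) only D is left, so D = True.
In (!D || G || !Q) only G is left, so G = True.
Set K = True.
All clauses satisfied.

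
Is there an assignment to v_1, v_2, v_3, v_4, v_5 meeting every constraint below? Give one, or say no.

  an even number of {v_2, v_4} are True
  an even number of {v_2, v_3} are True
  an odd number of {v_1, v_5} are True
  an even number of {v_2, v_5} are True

v_1=F; v_2=T; v_3=T; v_4=T; v_5=T

{v_2, v_4}: 2 true → even ✓
{v_2, v_3}: 2 true → even ✓
{v_1, v_5}: 1 true → odd ✓
{v_2, v_5}: 2 true → even ✓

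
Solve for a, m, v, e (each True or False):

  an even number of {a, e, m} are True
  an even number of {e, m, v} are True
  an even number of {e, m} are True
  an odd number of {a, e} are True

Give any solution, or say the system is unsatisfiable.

a: False, m: True, v: False, e: True

{a, e, m}: 2 true → even ✓
{e, m, v}: 2 true → even ✓
{e, m}: 2 true → even ✓
{a, e}: 1 true → odd ✓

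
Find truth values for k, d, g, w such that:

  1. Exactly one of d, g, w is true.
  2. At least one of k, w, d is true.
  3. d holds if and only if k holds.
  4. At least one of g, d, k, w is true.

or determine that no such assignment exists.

k: True, d: True, g: False, w: False

  (1) {d, g, w}: 1 true — exactly one ✓
  (2) {k, w, d}: 2 true — at least one ✓
  (3) d=T, k=T — same ✓
  (4) {g, d, k, w}: 2 true — at least one ✓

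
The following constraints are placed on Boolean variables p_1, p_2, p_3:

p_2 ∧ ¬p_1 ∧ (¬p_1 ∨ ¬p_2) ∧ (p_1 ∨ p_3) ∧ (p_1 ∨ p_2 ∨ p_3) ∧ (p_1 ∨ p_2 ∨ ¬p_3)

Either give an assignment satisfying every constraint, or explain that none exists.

Unit clause (p_2) forces p_2 = True.
Unit clause (¬p_1) forces p_1 = False.
In (p_1 ∨ p_3) only p_3 is left, so p_3 = True.
All clauses satisfied.

p_1 = False, p_2 = True, p_3 = True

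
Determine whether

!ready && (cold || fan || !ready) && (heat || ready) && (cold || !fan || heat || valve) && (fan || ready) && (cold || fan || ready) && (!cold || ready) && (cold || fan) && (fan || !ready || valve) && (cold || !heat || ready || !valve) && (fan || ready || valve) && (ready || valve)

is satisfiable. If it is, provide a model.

Case ready = True:
  Clause (!ready) is falsified — contradiction.
Case ready = False:
  (heat || ready) forces heat = True.
  (fan || ready) forces fan = True.
  (!cold || ready) forces cold = False.
  (cold || !heat || ready || !valve) forces valve = False.
  Clause (ready || valve) is falsified — contradiction.
Both cases fail, so the formula is unsatisfiable.

UNSATISFIABLE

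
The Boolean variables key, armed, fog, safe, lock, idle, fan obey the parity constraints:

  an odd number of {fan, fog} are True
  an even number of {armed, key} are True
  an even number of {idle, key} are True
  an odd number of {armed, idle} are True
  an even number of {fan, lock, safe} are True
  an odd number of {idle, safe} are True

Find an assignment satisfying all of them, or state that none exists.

The formula is unsatisfiable.

Adding constraints 2, 3, 4 mod 2: every variable appears an even number of times on the left, so the left side is 0.
But the right sides sum to 1 (mod 2). 0 ≠ 1 — the system is inconsistent.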